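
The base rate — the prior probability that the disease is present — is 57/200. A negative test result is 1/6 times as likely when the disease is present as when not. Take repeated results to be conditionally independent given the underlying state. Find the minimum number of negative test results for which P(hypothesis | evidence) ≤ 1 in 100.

3

Prior odds: 0.285 ÷ 0.715 = 57/143.
Likelihood ratio per negative test result = 1/6.
Target posterior odds = 0.01/0.99 = 1/99.
Require (1/6)ⁿ ≤ 1/99 ÷ (57/143) = 13/513.
(1/6)² = 1/36 is still above 13/513 but (1/6)³ = 1/216 is at or below it, so n = 3.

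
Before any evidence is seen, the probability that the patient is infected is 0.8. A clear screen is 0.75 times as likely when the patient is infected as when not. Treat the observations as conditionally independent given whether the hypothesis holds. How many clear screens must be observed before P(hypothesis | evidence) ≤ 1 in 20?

Prior odds = 0.8/0.2 = 4.
Likelihood ratio per clear screen = 0.75.
Target odds: 0.05 ÷ 0.95 = 1/19.
Require 0.75ⁿ ≤ 1/19 ÷ 4 = 1/76.
0.75¹⁵ ≈0.0133635 is still above 1/76 but 0.75¹⁶ ≈0.0100226 is at or below it, so n = 16.

16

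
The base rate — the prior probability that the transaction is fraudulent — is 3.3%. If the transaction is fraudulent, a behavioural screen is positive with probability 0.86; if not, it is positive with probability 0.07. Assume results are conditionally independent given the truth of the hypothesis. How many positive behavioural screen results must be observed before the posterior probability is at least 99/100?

4

Prior odds: 0.033 ÷ 0.967 = 33/967.
Likelihood ratio of a positive = 0.86/0.07 = 86/7.
Target posterior odds = 0.99/0.01 = 99.
Require (86/7)ⁿ ≥ 99 ÷ (33/967) = 2901.
(86/7)³ = 636056/343 falls short of 2901 but (86/7)⁴ = 54700816/2401 reaches it, so n = 4.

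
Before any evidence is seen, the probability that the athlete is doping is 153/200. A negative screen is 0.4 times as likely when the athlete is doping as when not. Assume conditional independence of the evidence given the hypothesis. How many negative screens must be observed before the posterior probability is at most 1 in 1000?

9

Prior odds = 0.765/0.235 = 153/47.
Likelihood ratio per negative screen = 0.4.
Target posterior odds = 0.001/0.999 = 1/999.
Require 0.4ⁿ ≤ 1/999 ÷ (153/47) = 47/152847.
0.4⁸ = 256/390625 is still above 47/152847 but 0.4⁹ = 512/1953125 is at or below it, so n = 9.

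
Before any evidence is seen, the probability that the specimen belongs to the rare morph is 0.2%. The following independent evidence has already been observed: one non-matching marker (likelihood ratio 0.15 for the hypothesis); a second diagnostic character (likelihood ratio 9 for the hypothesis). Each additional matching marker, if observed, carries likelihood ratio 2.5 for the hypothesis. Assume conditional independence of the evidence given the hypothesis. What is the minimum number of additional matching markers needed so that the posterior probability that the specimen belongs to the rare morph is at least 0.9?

Prior odds = 0.002/0.998 = 1/499.
Combined Bayes factor of the evidence already in hand = 0.15 × 9 = 1.35.
Odds after that evidence = (1/499) × 1.35 = 27/9980.
Target odds = 0.9/0.1 = 9.
Need 2.5ⁿ ≥ 9 ÷ (27/9980) = 9980/3.
2.5⁸ = 390625/256 falls short of 9980/3 but 2.5⁹ = 1953125/512 reaches it, so n = 9.

9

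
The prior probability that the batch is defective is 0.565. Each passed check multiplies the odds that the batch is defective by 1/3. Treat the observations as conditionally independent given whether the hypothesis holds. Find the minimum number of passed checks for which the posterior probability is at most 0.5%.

6

Prior odds = 0.565/0.435 = 113/87.
Likelihood ratio per passed check = 1/3.
Target posterior odds = 0.005/0.995 = 1/199.
Need (113/87) × (1/3)ⁿ ≤ 1/199, i.e. (1/3)ⁿ ≤ 87/22487.
(1/3)⁵ = 1/243 is still above 87/22487 but (1/3)⁶ = 1/729 is at or below it, so n = 6.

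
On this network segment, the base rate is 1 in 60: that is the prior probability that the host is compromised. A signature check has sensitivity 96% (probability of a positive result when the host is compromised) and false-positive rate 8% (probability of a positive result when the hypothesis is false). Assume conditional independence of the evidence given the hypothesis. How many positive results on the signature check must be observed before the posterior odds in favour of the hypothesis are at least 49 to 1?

4

Prior odds = (1/60)/(59/60) = 1/59.
Likelihood ratio of a positive result = 0.96/0.08 = 12.
Target odds = 49.
Need (1/59) × 12ⁿ ≥ 49, i.e. 12ⁿ ≥ 2891.
12³ = 1728 falls short of 2891 but 12⁴ = 20736 reaches it, so n = 4.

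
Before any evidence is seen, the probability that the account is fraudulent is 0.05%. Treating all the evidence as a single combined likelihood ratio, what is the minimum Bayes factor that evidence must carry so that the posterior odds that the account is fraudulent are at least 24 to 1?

Prior odds = 0.0005/0.9995 = 1/1999.
Target odds = 24.
Required Bayes factor = 24 ÷ (1/1999) = 47976.

47976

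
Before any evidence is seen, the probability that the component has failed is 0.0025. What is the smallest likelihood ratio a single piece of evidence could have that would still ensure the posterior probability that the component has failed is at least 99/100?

Prior odds = 0.0025/0.9975 = 1/399.
Target odds = 0.99/0.01 = 99.
Required Bayes factor = 99 ÷ (1/399) = 39501.

39501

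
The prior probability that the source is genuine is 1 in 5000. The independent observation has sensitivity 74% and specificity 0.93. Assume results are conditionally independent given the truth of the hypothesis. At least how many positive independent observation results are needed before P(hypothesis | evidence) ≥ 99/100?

Prior odds = 0.0002/0.9998 = 1/4999.
False-positive rate = 1 − 0.93 = 0.07; likelihood ratio of a positive = 0.74/0.07 = 74/7.
Target posterior odds = 0.99/0.01 = 99.
Need (1/4999) × (74/7)ⁿ ≥ 99, i.e. (74/7)ⁿ ≥ 494901.
(74/7)⁵ ≈132029 falls short of 494901 but (74/7)⁶ ≈1.39573e+06 reaches it, so n = 6.

6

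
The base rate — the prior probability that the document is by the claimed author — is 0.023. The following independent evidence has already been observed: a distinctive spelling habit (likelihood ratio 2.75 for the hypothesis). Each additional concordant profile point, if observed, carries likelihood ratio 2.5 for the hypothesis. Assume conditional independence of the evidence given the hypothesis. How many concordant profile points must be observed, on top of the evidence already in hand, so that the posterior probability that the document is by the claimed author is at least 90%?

Prior odds = 0.023/0.977 = 23/977.
Bayes factor of the evidence already in hand = 2.75.
Odds after that evidence = (23/977) × 2.75 = 253/3908.
Target odds = 0.9/0.1 = 9.
Need 2.5ⁿ ≥ 9 ÷ (253/3908) = 35172/253.
2.5⁵ = 97.65625 falls short of 35172/253 but 2.5⁶ = 244.140625 reaches it, so n = 6.

6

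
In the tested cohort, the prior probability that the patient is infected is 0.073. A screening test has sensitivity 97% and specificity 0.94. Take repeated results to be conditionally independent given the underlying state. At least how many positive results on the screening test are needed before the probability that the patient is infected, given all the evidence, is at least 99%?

Prior odds: 0.073 ÷ 0.927 = 73/927.
False-positive rate = 1 − 0.94 = 0.06; likelihood ratio of a positive = 0.97/0.06 = 97/6.
Target odds: 0.99 ÷ 0.01 = 99.
Need (73/927) × (97/6)ⁿ ≥ 99, i.e. (97/6)ⁿ ≥ 91773/73.
(97/6)² = 9409/36 falls short of 91773/73 but (97/6)³ = 912673/216 reaches it, so n = 3.

3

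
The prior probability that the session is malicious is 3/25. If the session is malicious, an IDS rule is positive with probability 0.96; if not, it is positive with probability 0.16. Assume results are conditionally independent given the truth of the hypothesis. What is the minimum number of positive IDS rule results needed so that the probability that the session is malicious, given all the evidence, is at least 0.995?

5

Prior odds = 0.12/0.88 = 3/22.
Likelihood ratio of a positive = 0.96/0.16 = 6.
Target posterior odds = 0.995/0.005 = 199.
Need (3/22) × 6ⁿ ≥ 199, i.e. 6ⁿ ≥ 4378/3.
6⁴ = 1296 falls short of 4378/3 but 6⁵ = 7776 reaches it, so n = 5.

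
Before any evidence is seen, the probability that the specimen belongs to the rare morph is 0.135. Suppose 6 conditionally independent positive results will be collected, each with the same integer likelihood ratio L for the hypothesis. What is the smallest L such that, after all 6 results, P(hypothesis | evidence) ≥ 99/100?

Prior odds = 0.135/0.865 = 27/173.
Target odds = 0.99/0.01 = 99.
Need L⁶ ≥ 99 ÷ (27/173) = 1903/3.
2⁶ = 64 < 1903/3 ≤ 729 = 3⁶, so L = 3.

3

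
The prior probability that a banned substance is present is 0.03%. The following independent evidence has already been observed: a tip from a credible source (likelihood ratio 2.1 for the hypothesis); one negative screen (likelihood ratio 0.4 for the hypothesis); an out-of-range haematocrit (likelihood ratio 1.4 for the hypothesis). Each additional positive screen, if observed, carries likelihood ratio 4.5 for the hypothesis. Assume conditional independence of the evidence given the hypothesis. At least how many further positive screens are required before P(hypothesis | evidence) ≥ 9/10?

7

Prior odds = 0.0003/0.9997 = 3/9997.
Combined Bayes factor of the evidence already in hand = 2.1 × 0.4 × 1.4 = 1.176.
Odds after that evidence = (3/9997) × 1.176 = 441/1249625.
Target odds = 0.9/0.1 = 9.
Need 4.5ⁿ ≥ 9 ÷ (441/1249625) = 1249625/49.
4.5⁶ = 8303.765625 falls short of 1249625/49 but 4.5⁷ = 4782969/128 reaches it, so n = 7.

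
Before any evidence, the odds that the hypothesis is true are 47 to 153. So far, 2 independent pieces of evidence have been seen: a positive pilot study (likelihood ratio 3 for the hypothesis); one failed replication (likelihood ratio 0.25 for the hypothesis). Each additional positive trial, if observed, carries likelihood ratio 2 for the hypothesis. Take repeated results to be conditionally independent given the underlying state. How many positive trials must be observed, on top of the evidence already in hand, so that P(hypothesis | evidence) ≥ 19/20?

Prior odds = 47/153.
Combined Bayes factor of the evidence already in hand = 3 × 0.25 = 0.75.
Odds after that evidence = (47/153) × 0.75 = 47/204.
Target odds = 0.95/0.05 = 19.
Need 2ⁿ ≥ 19 ÷ (47/204) = 3876/47.
2⁶ = 64 falls short of 3876/47 but 2⁷ = 128 reaches it, so n = 7.

7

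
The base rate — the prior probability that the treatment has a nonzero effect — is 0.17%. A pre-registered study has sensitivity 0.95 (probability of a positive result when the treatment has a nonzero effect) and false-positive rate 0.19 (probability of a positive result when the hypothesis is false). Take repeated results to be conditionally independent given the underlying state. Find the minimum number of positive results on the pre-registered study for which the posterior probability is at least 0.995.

Prior odds = 0.0017/0.9983 = 17/9983.
Likelihood ratio of a positive result = 0.95/0.19 = 5.
Target posterior odds = 0.995/0.005 = 199.
Require 5ⁿ ≥ 199 ÷ (17/9983) = 1986617/17.
5⁷ = 78125 falls short of 1986617/17 but 5⁸ = 390625 reaches it, so n = 8.

8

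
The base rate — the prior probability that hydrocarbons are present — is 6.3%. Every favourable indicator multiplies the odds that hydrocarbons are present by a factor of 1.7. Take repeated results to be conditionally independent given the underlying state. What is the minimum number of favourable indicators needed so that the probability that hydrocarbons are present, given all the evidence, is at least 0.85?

Prior odds = 0.063/0.937 = 63/937.
Likelihood ratio per favourable indicator = 1.7.
Target posterior odds = 0.85/0.15 = 17/3.
Need (63/937) × 1.7ⁿ ≥ 17/3, i.e. 1.7ⁿ ≥ 15929/189.
1.7⁸ ≈69.7576 falls short of 15929/189 but 1.7⁹ ≈118.588 reaches it, so n = 9.

9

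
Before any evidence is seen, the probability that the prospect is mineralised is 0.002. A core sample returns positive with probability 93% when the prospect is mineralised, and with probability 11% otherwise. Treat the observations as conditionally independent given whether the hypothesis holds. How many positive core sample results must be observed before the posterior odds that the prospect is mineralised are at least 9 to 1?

Prior odds: 0.002 ÷ 0.998 = 1/499.
Likelihood ratio of a positive result = 0.93/0.11 = 93/11.
Target odds = 9.
Require (93/11)ⁿ ≥ 9 ÷ (1/499) = 4491.
(93/11)³ = 804357/1331 falls short of 4491 but (93/11)⁴ = 74805201/14641 reaches it, so n = 4.

4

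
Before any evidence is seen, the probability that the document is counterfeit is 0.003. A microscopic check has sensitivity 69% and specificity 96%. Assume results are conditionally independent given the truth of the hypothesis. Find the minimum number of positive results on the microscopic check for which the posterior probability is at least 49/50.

4

Prior odds: 0.003 ÷ 0.997 = 3/997.
False-positive rate = 1 − 0.96 = 0.04; likelihood ratio of a positive = 0.69/0.04 = 17.25.
Target posterior odds = 0.98/0.02 = 49.
Require 17.25ⁿ ≥ 49 ÷ (3/997) = 48853/3.
17.25³ = 5132.953125 falls short of 48853/3 but 17.25⁴ = 22667121/256 reaches it, so n = 4.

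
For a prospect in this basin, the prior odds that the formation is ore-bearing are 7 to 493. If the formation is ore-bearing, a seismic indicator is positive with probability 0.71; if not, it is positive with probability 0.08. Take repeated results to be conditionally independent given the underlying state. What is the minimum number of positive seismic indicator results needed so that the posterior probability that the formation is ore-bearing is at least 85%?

Prior odds = 7/493.
Likelihood ratio of a positive = 0.71/0.08 = 8.875.
Target posterior odds = 0.85/0.15 = 17/3.
Require 8.875ⁿ ≥ 17/3 ÷ (7/493) = 8381/21.
8.875² = 78.765625 falls short of 8381/21 but 8.875³ = 357911/512 reaches it, so n = 3.

3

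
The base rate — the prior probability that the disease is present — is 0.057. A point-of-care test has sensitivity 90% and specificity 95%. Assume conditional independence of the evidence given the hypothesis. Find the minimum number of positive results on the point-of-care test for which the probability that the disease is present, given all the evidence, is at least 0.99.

3

Prior odds = 0.057/0.943 = 57/943.
False-positive rate = 1 − 0.95 = 0.05; likelihood ratio of a positive = 0.9/0.05 = 18.
Target odds: 0.99 ÷ 0.01 = 99.
Need (57/943) × 18ⁿ ≥ 99, i.e. 18ⁿ ≥ 31119/19.
18² = 324 falls short of 31119/19 but 18³ = 5832 reaches it, so n = 3.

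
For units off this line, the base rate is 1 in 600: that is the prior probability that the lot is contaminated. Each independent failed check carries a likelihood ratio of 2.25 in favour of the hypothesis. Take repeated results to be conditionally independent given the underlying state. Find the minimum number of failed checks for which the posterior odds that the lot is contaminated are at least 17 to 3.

11

Prior odds: (1/600) ÷ (599/600) = 1/599.
Likelihood ratio per failed check = 2.25.
Target odds = 17/3.
Require 2.25ⁿ ≥ 17/3 ÷ (1/599) = 10183/3.
2.25¹⁰ ≈3325.26 falls short of 10183/3 but 2.25¹¹ ≈7481.83 reaches it, so n = 11.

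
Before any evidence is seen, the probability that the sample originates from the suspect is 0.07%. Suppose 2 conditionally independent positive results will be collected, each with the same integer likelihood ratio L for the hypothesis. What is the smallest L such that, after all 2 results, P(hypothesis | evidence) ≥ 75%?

66

Prior odds = 0.0007/0.9993 = 7/9993.
Target odds = 0.75/0.25 = 3.
Need L² ≥ 3 ÷ (7/9993) = 29979/7.
65² = 4225 < 29979/7 ≤ 4356 = 66², so L = 66.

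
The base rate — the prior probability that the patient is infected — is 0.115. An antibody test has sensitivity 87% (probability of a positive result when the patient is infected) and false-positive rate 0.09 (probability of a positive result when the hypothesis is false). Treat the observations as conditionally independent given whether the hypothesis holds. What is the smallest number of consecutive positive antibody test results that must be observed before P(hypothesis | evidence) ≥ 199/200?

Prior odds: 0.115 ÷ 0.885 = 23/177.
Likelihood ratio of a positive result = 0.87/0.09 = 29/3.
Target posterior odds = 0.995/0.005 = 199.
Require (29/3)ⁿ ≥ 199 ÷ (23/177) = 35223/23.
(29/3)³ = 24389/27 falls short of 35223/23 but (29/3)⁴ = 707281/81 reaches it, so n = 4.

4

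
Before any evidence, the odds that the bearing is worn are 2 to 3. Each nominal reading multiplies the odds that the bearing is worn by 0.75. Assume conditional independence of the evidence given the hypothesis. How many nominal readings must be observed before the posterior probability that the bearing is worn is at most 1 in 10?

Prior odds = 2/3.
Likelihood ratio per nominal reading = 0.75.
Target odds: 0.1 ÷ 0.9 = 1/9.
Need (2/3) × 0.75ⁿ ≤ 1/9, i.e. 0.75ⁿ ≤ 1/6.
0.75⁶ = 729/4096 is still above 1/6 but 0.75⁷ = 2187/16384 is at or below it, so n = 7.

7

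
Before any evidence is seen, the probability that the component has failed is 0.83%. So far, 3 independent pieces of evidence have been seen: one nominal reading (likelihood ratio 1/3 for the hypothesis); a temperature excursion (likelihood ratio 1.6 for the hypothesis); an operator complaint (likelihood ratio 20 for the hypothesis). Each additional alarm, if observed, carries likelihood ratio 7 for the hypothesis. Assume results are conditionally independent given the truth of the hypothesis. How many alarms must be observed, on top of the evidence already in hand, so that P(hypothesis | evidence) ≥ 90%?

Prior odds = 0.0083/0.9917 = 83/9917.
Combined Bayes factor of the evidence already in hand = (1/3) × 1.6 × 20 = 32/3.
Odds after that evidence = (83/9917) × 32/3 = 2656/29751.
Target odds = 0.9/0.1 = 9.
Need 7ⁿ ≥ 9 ÷ (2656/29751) = 267759/2656.
7² = 49 falls short of 267759/2656 but 7³ = 343 reaches it, so n = 3.

3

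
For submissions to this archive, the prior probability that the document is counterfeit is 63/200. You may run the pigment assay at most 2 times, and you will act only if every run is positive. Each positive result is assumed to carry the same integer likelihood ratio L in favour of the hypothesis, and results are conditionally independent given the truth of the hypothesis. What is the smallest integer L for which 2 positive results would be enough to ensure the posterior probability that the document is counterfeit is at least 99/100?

Prior odds = 0.315/0.685 = 63/137.
Target odds = 0.99/0.01 = 99.
Need L² ≥ 99 ÷ (63/137) = 1507/7.
14² = 196 < 1507/7 ≤ 225 = 15², so L = 15.

15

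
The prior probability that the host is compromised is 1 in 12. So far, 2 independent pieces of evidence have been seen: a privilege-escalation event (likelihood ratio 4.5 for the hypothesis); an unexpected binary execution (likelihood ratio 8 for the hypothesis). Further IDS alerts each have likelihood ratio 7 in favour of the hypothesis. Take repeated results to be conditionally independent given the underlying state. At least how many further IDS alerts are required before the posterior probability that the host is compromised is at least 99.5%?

Prior odds = (1/12)/(11/12) = 1/11.
Combined Bayes factor of the evidence already in hand = 4.5 × 8 = 36.
Odds after that evidence = (1/11) × 36 = 36/11.
Target odds = 0.995/0.005 = 199.
Need 7ⁿ ≥ 199 ÷ (36/11) = 2189/36.
7² = 49 falls short of 2189/36 but 7³ = 343 reaches it, so n = 3.

3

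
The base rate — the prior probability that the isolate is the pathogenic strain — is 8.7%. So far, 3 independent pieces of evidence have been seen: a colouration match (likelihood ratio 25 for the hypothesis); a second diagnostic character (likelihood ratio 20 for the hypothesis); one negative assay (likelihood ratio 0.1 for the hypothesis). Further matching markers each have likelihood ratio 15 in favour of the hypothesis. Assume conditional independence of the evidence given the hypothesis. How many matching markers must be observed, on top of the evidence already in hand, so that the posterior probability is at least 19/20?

Prior odds = 0.087/0.913 = 87/913.
Combined Bayes factor of the evidence already in hand = 25 × 20 × 0.1 = 50.
Odds after that evidence = (87/913) × 50 = 4350/913.
Target odds = 0.95/0.05 = 19.
Need 15ⁿ ≥ 19 ÷ (4350/913) = 17347/4350.
15¹ = 15, which meets the required 17347/4350; so n = 1.

1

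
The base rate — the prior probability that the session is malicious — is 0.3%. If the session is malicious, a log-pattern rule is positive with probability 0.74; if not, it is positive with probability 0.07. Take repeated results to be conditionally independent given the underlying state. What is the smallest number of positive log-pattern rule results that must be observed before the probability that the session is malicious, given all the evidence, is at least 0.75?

3

Prior odds = 0.003/0.997 = 3/997.
Likelihood ratio of a positive = 0.74/0.07 = 74/7.
Target posterior odds = 0.75/0.25 = 3.
Require (74/7)ⁿ ≥ 3 ÷ (3/997) = 997.
(74/7)² = 5476/49 falls short of 997 but (74/7)³ = 405224/343 reaches it, so n = 3.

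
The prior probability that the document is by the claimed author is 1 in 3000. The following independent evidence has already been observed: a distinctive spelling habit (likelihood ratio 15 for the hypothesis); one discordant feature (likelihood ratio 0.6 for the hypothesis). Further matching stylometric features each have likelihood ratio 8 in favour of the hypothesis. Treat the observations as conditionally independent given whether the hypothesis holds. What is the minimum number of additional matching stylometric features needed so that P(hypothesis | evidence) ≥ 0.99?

Prior odds = (1/3000)/(2999/3000) = 1/2999.
Combined Bayes factor of the evidence already in hand = 15 × 0.6 = 9.
Odds after that evidence = (1/2999) × 9 = 9/2999.
Target odds = 0.99/0.01 = 99.
Need 8ⁿ ≥ 99 ÷ (9/2999) = 32989.
8⁵ = 32768 falls short of 32989 but 8⁶ = 262144 reaches it, so n = 6.

6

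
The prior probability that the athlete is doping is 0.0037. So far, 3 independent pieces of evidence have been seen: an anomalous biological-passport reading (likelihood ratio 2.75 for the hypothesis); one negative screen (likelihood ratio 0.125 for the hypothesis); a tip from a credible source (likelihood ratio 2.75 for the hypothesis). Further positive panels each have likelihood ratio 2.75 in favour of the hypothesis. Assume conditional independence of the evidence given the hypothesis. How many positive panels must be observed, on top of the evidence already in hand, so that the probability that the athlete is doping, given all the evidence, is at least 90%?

Prior odds = 0.0037/0.9963 = 37/9963.
Combined Bayes factor of the evidence already in hand = 2.75 × 0.125 × 2.75 = 0.9453125.
Odds after that evidence = (37/9963) × 0.9453125 = 4477/1275264.
Target odds = 0.9/0.1 = 9.
Need 2.75ⁿ ≥ 9 ÷ (4477/1275264) = 11477376/4477.
2.75⁷ = 19487171/16384 falls short of 11477376/4477 but 2.75⁸ = 214358881/65536 reaches it, so n = 8.

8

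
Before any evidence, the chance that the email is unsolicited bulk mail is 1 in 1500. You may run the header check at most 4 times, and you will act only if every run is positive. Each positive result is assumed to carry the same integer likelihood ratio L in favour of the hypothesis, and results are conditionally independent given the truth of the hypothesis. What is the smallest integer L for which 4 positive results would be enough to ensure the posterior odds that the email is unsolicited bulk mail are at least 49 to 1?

17

Prior odds = (1/1500)/(1499/1500) = 1/1499.
Target odds = 49.
Need L⁴ ≥ 49 ÷ (1/1499) = 73451.
16⁴ = 65536 < 73451 ≤ 83521 = 17⁴, so L = 17.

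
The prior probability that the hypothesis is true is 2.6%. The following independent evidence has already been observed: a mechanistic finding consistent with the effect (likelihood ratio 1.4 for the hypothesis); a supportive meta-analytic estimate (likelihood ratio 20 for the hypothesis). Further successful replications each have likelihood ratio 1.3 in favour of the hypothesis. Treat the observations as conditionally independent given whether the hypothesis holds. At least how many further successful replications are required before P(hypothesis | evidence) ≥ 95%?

Prior odds = 0.026/0.974 = 13/487.
Combined Bayes factor of the evidence already in hand = 1.4 × 20 = 28.
Odds after that evidence = (13/487) × 28 = 364/487.
Target odds = 0.95/0.05 = 19.
Need 1.3ⁿ ≥ 19 ÷ (364/487) = 9253/364.
1.3¹² ≈23.2981 falls short of 9253/364 but 1.3¹³ ≈30.2875 reaches it, so n = 13.

13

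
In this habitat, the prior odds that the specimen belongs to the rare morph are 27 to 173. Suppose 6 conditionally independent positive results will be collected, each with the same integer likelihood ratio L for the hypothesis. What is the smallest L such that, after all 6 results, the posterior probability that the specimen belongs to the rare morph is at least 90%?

2

Prior odds = 27/173.
Target odds = 0.9/0.1 = 9.
Need L⁶ ≥ 9 ÷ (27/173) = 173/3.
1⁶ = 1 < 173/3 ≤ 64 = 2⁶, so L = 2.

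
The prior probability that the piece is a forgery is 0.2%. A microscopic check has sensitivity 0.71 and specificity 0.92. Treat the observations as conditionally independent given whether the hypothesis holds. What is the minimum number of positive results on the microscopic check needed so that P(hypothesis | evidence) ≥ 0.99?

5

Prior odds = 0.002/0.998 = 1/499.
False-positive rate = 1 − 0.92 = 0.08; likelihood ratio of a positive = 0.71/0.08 = 8.875.
Target posterior odds = 0.99/0.01 = 99.
Require 8.875ⁿ ≥ 99 ÷ (1/499) = 49401.
8.875⁴ = 25411681/4096 falls short of 49401 but 8.875⁵ ≈55060.7 reaches it, so n = 5.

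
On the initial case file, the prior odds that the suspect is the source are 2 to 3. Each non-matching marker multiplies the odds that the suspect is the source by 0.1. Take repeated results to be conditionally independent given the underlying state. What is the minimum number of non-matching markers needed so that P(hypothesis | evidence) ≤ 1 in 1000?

Prior odds = 2/3.
Likelihood ratio per non-matching marker = 0.1.
Target odds: 0.001 ÷ 0.999 = 1/999.
Require 0.1ⁿ ≤ 1/999 ÷ (2/3) = 1/666.
0.1² = 0.01 is still above 1/666 but 0.1³ = 0.001 is at or below it, so n = 3.

3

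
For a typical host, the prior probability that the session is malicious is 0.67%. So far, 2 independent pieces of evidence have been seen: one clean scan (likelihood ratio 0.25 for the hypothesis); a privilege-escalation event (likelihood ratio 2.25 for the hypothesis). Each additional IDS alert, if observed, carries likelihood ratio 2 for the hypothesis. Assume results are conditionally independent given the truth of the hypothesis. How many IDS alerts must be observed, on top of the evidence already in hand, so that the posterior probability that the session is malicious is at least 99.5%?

16

Prior odds = 0.0067/0.9933 = 67/9933.
Combined Bayes factor of the evidence already in hand = 0.25 × 2.25 = 0.5625.
Odds after that evidence = (67/9933) × 0.5625 = 201/52976.
Target odds = 0.995/0.005 = 199.
Need 2ⁿ ≥ 199 ÷ (201/52976) = 10542224/201.
2¹⁵ = 32768 falls short of 10542224/201 but 2¹⁶ = 65536 reaches it, so n = 16.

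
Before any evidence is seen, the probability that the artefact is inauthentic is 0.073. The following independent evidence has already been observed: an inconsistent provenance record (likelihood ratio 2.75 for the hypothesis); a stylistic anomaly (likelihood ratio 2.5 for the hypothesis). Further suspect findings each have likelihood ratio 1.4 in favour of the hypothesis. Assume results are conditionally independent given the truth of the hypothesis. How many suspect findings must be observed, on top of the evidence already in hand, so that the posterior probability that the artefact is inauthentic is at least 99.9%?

23

Prior odds = 0.073/0.927 = 73/927.
Combined Bayes factor of the evidence already in hand = 2.75 × 2.5 = 6.875.
Odds after that evidence = (73/927) × 6.875 = 4015/7416.
Target odds = 0.999/0.001 = 999.
Need 1.4ⁿ ≥ 999 ÷ (4015/7416) = 7408584/4015.
1.4²² ≈1639.9 falls short of 7408584/4015 but 1.4²³ ≈2295.86 reaches it, so n = 23.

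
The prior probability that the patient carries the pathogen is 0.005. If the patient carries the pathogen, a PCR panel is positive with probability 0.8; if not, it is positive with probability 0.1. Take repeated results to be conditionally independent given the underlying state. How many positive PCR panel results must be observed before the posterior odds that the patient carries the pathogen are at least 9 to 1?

Prior odds: 0.005 ÷ 0.995 = 1/199.
Likelihood ratio of a positive = 0.8/0.1 = 8.
Target odds = 9.
Need (1/199) × 8ⁿ ≥ 9, i.e. 8ⁿ ≥ 1791.
8³ = 512 falls short of 1791 but 8⁴ = 4096 reaches it, so n = 4.

4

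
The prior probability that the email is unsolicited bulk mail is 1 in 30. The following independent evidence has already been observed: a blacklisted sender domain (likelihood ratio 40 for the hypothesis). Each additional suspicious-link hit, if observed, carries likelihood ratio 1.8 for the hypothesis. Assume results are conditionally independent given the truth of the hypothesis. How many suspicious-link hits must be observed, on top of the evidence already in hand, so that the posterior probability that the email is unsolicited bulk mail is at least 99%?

8

Prior odds = (1/30)/(29/30) = 1/29.
Bayes factor of the evidence already in hand = 40.
Odds after that evidence = (1/29) × 40 = 40/29.
Target odds = 0.99/0.01 = 99.
Need 1.8ⁿ ≥ 99 ÷ (40/29) = 71.775.
1.8⁷ = 4782969/78125 falls short of 71.775 but 1.8⁸ = 43046721/390625 reaches it, so n = 8.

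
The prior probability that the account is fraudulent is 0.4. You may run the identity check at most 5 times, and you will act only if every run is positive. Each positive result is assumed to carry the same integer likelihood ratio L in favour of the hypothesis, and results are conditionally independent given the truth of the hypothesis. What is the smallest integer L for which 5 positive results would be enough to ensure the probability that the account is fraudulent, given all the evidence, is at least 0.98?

3

Prior odds = 0.4/0.6 = 2/3.
Target odds = 0.98/0.02 = 49.
Need L⁵ ≥ 49 ÷ (2/3) = 73.5.
2⁵ = 32 < 73.5 ≤ 243 = 3⁵, so L = 3.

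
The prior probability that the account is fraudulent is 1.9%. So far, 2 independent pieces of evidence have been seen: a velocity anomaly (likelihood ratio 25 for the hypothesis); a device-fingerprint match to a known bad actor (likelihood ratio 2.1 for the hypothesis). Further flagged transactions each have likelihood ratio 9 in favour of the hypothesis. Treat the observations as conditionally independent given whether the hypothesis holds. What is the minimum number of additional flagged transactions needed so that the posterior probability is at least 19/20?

Prior odds = 0.019/0.981 = 19/981.
Combined Bayes factor of the evidence already in hand = 25 × 2.1 = 52.5.
Odds after that evidence = (19/981) × 52.5 = 665/654.
Target odds = 0.95/0.05 = 19.
Need 9ⁿ ≥ 19 ÷ (665/654) = 654/35.
9¹ = 9 falls short of 654/35 but 9² = 81 reaches it, so n = 2.

2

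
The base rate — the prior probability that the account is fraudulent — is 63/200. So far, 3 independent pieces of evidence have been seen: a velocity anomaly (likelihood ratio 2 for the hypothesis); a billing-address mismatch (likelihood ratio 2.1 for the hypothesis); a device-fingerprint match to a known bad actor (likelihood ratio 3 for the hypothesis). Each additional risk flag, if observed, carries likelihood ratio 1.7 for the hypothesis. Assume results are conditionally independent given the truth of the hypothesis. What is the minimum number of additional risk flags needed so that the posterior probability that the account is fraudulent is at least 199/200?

7

Prior odds = 0.315/0.685 = 63/137.
Combined Bayes factor of the evidence already in hand = 2 × 2.1 × 3 = 12.6.
Odds after that evidence = (63/137) × 12.6 = 3969/685.
Target odds = 0.995/0.005 = 199.
Need 1.7ⁿ ≥ 199 ÷ (3969/685) = 136315/3969.
1.7⁶ = 24137569/1000000 falls short of 136315/3969 but 1.7⁷ = 410338673/10000000 reaches it, so n = 7.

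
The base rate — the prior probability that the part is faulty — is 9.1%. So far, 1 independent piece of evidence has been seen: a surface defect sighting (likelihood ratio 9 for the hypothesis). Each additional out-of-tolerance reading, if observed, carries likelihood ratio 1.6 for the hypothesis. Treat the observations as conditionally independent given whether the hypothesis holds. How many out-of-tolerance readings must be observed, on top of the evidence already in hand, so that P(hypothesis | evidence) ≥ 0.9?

5

Prior odds = 0.091/0.909 = 91/909.
Bayes factor of the evidence already in hand = 9.
Odds after that evidence = (91/909) × 9 = 91/101.
Target odds = 0.9/0.1 = 9.
Need 1.6ⁿ ≥ 9 ÷ (91/101) = 909/91.
1.6⁴ = 6.5536 falls short of 909/91 but 1.6⁵ = 10.48576 reaches it, so n = 5.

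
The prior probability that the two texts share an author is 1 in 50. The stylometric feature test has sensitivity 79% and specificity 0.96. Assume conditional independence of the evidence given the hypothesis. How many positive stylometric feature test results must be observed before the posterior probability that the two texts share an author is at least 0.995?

Prior odds = 0.02/0.98 = 1/49.
False-positive rate = 1 − 0.96 = 0.04; likelihood ratio of a positive = 0.79/0.04 = 19.75.
Target odds: 0.995 ÷ 0.005 = 199.
Need (1/49) × 19.75ⁿ ≥ 199, i.e. 19.75ⁿ ≥ 9751.
19.75³ = 7703.734375 falls short of 9751 but 19.75⁴ = 38950081/256 reaches it, so n = 4.

4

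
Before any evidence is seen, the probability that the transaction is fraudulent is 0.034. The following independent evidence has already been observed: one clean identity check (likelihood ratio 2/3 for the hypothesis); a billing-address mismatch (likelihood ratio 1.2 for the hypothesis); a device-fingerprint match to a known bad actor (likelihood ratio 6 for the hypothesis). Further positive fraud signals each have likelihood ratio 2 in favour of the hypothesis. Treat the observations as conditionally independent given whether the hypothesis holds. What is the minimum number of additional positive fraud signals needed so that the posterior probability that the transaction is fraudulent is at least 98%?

Prior odds = 0.034/0.966 = 17/483.
Combined Bayes factor of the evidence already in hand = (2/3) × 1.2 × 6 = 4.8.
Odds after that evidence = (17/483) × 4.8 = 136/805.
Target odds = 0.98/0.02 = 49.
Need 2ⁿ ≥ 49 ÷ (136/805) = 39445/136.
2⁸ = 256 falls short of 39445/136 but 2⁹ = 512 reaches it, so n = 9.

9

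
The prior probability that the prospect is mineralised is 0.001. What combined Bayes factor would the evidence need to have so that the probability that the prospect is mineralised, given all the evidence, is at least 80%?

3996

Prior odds = 0.001/0.999 = 1/999.
Target odds = 0.8/0.2 = 4.
Required Bayes factor = 4 ÷ (1/999) = 3996.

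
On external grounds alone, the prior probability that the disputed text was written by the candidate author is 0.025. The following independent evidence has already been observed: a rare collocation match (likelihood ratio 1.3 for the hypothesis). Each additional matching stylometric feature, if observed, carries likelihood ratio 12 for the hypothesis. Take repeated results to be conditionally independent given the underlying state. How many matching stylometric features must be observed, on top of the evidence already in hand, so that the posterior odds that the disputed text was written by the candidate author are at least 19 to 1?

Prior odds = 0.025/0.975 = 1/39.
Bayes factor of the evidence already in hand = 1.3.
Odds after that evidence = (1/39) × 1.3 = 1/30.
Target odds = 19.
Need 12ⁿ ≥ 19 ÷ (1/30) = 570.
12² = 144 falls short of 570 but 12³ = 1728 reaches it, so n = 3.

3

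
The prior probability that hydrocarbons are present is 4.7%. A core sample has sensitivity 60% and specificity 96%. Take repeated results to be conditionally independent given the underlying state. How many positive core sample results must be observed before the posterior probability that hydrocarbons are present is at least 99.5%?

Prior odds = 0.047/0.953 = 47/953.
False-positive rate = 1 − 0.96 = 0.04; likelihood ratio of a positive = 0.6/0.04 = 15.
Target odds: 0.995 ÷ 0.005 = 199.
Require 15ⁿ ≥ 199 ÷ (47/953) = 189647/47.
15³ = 3375 falls short of 189647/47 but 15⁴ = 50625 reaches it, so n = 4.

4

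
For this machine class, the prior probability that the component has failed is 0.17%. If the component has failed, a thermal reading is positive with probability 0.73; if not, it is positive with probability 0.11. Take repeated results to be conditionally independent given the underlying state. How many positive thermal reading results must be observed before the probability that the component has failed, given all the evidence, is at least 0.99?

6

Prior odds: 0.0017 ÷ 0.9983 = 17/9983.
Likelihood ratio of a positive = 0.73/0.11 = 73/11.
Target odds: 0.99 ÷ 0.01 = 99.
Need (17/9983) × (73/11)ⁿ ≥ 99, i.e. (73/11)ⁿ ≥ 988317/17.
(73/11)⁵ ≈12872.1 falls short of 988317/17 but (73/11)⁶ ≈85424.2 reaches it, so n = 6.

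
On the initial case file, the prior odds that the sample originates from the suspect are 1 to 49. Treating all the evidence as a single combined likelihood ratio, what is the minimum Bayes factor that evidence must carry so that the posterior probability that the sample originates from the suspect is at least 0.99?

Prior odds = 1/49.
Target odds = 0.99/0.01 = 99.
Required Bayes factor = 99 ÷ (1/49) = 4851.

4851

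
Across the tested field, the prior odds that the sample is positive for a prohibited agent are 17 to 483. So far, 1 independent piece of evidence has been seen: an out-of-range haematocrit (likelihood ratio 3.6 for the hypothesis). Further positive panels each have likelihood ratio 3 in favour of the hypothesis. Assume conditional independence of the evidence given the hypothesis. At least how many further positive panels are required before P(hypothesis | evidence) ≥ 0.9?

4

Prior odds = 17/483.
Bayes factor of the evidence already in hand = 3.6.
Odds after that evidence = (17/483) × 3.6 = 102/805.
Target odds = 0.9/0.1 = 9.
Need 3ⁿ ≥ 9 ÷ (102/805) = 2415/34.
3³ = 27 falls short of 2415/34 but 3⁴ = 81 reaches it, so n = 4.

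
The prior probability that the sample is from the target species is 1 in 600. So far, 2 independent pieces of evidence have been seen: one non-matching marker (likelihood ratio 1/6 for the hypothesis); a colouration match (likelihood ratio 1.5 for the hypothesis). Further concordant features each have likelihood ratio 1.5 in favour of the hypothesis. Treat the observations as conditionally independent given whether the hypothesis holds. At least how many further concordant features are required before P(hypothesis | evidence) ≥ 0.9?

25

Prior odds = (1/600)/(599/600) = 1/599.
Combined Bayes factor of the evidence already in hand = (1/6) × 1.5 = 0.25.
Odds after that evidence = (1/599) × 0.25 = 1/2396.
Target odds = 0.9/0.1 = 9.
Need 1.5ⁿ ≥ 9 ÷ (1/2396) = 21564.
1.5²⁴ ≈16834.1 falls short of 21564 but 1.5²⁵ ≈25251.2 reaches it, so n = 25.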